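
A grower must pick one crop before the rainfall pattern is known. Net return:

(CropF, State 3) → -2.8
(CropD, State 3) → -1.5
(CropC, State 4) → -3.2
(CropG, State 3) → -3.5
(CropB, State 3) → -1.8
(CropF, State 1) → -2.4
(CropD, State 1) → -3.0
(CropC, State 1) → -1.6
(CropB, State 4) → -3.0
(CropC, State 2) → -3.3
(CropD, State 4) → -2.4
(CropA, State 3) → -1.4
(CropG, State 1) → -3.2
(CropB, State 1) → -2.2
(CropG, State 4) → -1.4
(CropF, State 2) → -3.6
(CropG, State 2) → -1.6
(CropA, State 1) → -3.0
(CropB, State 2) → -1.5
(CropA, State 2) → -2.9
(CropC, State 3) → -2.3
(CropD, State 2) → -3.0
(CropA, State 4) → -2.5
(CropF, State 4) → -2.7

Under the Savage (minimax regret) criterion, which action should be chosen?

CropA

Column bests: State 1=-1.6, State 2=-1.5, State 3=-1.4, State 4=-1.4.
CropA regrets: 1.4, 1.4, 0.0, 1.1 → max 1.4
CropC regrets: 0.0, 1.8, 0.9, 1.8 → max 1.8
CropF regrets: 0.8, 2.1, 1.4, 1.3 → max 2.1
CropB regrets: 0.6, 0.0, 0.4, 1.6 → max 1.6
CropD regrets: 1.4, 1.5, 0.1, 1.0 → max 1.5
CropG regrets: 1.6, 0.1, 2.1, 0.0 → max 2.1
Smallest max regret = 1.4 → CropA.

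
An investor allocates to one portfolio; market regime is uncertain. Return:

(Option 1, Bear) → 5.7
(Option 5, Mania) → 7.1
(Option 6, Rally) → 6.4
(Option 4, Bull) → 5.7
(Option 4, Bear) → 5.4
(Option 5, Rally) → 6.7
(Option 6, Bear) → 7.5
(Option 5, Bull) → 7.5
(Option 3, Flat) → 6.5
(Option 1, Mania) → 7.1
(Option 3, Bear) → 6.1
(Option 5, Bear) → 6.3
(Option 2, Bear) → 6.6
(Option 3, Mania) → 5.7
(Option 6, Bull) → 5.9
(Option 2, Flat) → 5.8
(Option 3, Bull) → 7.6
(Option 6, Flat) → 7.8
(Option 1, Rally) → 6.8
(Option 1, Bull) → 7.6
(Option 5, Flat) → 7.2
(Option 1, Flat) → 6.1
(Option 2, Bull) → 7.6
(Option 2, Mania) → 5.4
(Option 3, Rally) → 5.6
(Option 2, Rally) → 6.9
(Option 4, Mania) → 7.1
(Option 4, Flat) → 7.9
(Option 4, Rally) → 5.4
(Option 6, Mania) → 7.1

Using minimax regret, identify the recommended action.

Column bests: Bear=7.5, Flat=7.9, Bull=7.6, Rally=6.9, Mania=7.1.
Option 1 regrets: 1.8, 1.8, 0.0, 0.1, 0.0 → max 1.8
Option 2 regrets: 0.9, 2.1, 0.0, 0.0, 1.7 → max 2.1
Option 3 regrets: 1.4, 1.4, 0.0, 1.3, 1.4 → max 1.4
Option 4 regrets: 2.1, 0.0, 1.9, 1.5, 0.0 → max 2.1
Option 5 regrets: 1.2, 0.7, 0.1, 0.2, 0.0 → max 1.2
Option 6 regrets: 0.0, 0.1, 1.7, 0.5, 0.0 → max 1.7
Smallest max regret = 1.2 → Option 5.

Option 5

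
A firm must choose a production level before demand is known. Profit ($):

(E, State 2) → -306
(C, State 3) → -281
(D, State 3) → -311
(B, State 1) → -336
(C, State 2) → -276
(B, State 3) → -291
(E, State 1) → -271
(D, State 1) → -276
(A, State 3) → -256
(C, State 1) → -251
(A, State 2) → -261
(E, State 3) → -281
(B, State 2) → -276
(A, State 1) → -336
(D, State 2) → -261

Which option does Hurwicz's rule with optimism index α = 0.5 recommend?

A: 0.5·(-256) + 0.5·(-336) = -296
B: 0.5·(-276) + 0.5·(-336) = -306
C: 0.5·(-251) + 0.5·(-281) = -266
D: 0.5·(-261) + 0.5·(-311) = -286
E: 0.5·(-271) + 0.5·(-306) = -288.5
Highest Hurwicz score = -266 → C.

C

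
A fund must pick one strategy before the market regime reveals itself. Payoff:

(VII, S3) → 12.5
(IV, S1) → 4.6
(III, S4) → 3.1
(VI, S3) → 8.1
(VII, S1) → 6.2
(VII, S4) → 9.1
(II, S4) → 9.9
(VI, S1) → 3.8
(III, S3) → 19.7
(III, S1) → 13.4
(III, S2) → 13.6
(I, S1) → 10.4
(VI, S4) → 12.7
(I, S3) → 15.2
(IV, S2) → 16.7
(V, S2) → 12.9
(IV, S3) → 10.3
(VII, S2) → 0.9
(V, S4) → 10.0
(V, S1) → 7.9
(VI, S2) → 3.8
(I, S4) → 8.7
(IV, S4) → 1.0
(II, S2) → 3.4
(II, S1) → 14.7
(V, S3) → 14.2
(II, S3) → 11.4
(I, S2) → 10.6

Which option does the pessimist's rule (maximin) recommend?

I

Row minima: I=8.7, II=3.4, III=3.1, IV=1.0, V=7.9, VI=3.8, VII=0.9
Best worst-case = 8.7 → I.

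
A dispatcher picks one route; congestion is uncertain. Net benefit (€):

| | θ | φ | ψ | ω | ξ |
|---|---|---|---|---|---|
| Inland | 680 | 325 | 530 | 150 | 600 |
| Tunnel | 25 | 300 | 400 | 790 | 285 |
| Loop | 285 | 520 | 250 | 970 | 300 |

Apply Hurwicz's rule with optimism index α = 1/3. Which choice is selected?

Inland: 1/3·680 + 2/3·150 = 980/3
Tunnel: 1/3·790 + 2/3·25 = 280
Loop: 1/3·970 + 2/3·250 = 490
Highest Hurwicz score = 490 → Loop.

Loop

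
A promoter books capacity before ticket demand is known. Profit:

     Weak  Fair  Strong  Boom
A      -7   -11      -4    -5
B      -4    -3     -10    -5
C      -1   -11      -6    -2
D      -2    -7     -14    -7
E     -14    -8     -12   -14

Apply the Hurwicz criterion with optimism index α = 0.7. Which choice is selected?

A: 0.7·(-4) + 0.3·(-11) = -6.1
B: 0.7·(-3) + 0.3·(-10) = -5.1
C: 0.7·(-1) + 0.3·(-11) = -4
D: 0.7·(-2) + 0.3·(-14) = -5.6
E: 0.7·(-8) + 0.3·(-14) = -9.8
Highest Hurwicz score = -4 → C.

C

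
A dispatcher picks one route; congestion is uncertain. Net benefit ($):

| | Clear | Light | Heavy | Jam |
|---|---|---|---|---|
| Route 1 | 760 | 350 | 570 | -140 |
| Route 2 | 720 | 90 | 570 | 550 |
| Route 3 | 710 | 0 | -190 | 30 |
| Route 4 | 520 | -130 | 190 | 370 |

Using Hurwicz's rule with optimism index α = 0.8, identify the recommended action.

Route 1: 0.8·760 + 0.2·(-140) = 580
Route 2: 0.8·720 + 0.2·90 = 594
Route 3: 0.8·710 + 0.2·(-190) = 530
Route 4: 0.8·520 + 0.2·(-130) = 390
Highest Hurwicz score = 594 → Route 2.

Route 2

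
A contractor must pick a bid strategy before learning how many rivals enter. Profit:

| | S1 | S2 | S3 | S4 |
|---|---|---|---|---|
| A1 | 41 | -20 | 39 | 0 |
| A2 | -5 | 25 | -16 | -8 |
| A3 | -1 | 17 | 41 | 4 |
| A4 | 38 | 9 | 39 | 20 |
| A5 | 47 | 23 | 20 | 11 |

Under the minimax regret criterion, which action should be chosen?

A4

Column bests: S1=47, S2=25, S3=41, S4=20.
A1 regrets: 6, 45, 2, 20 → max 45
A2 regrets: 52, 0, 57, 28 → max 57
A3 regrets: 48, 8, 0, 16 → max 48
A4 regrets: 9, 16, 2, 0 → max 16
A5 regrets: 0, 2, 21, 9 → max 21
Smallest max regret = 16 → A4.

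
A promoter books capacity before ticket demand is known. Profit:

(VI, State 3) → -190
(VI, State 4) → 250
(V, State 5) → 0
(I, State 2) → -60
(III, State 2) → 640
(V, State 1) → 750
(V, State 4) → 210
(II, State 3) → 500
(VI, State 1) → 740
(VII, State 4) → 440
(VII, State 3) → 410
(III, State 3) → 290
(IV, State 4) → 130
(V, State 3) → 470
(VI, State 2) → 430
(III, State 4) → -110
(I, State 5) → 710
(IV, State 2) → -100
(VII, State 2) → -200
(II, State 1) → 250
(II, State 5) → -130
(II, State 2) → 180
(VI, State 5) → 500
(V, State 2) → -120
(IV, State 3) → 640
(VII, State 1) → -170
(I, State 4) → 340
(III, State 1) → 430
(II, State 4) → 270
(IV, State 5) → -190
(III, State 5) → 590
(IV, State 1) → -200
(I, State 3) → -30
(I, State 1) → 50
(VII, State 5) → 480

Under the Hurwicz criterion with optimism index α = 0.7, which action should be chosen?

I: 0.7·710 + 0.3·(-60) = 479
II: 0.7·500 + 0.3·(-130) = 311
III: 0.7·640 + 0.3·(-110) = 415
IV: 0.7·640 + 0.3·(-200) = 388
V: 0.7·750 + 0.3·(-120) = 489
VI: 0.7·740 + 0.3·(-190) = 461
VII: 0.7·480 + 0.3·(-200) = 276
Highest Hurwicz score = 489 → V.

V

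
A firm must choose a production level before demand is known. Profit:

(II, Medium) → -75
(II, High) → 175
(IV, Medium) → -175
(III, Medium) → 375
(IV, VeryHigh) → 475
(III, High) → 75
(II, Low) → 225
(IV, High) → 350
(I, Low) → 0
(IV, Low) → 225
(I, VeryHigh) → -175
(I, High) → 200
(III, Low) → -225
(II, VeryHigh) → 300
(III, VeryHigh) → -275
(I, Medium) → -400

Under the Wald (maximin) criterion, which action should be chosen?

Row minima: I=-400, II=-75, III=-275, IV=-175
Best worst-case = -75 → II.

II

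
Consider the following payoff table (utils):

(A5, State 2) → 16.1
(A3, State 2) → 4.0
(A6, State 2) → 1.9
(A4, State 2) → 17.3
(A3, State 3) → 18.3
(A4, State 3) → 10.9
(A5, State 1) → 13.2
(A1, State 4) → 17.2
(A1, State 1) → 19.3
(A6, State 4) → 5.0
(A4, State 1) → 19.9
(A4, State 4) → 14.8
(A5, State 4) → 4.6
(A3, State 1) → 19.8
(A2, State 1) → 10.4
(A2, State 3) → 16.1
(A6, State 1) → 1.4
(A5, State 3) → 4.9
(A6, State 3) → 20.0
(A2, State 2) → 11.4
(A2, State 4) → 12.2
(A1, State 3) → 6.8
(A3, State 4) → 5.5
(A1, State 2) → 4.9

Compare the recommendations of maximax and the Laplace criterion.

Row maxima: A1=19.3, A2=16.1, A3=19.8, A4=19.9, A5=16.1, A6=20.0
Best best-case = 20.0 → A6.
Row averages: A1=12.05, A2=12.525, A3=11.9, A4=15.725, A5=9.7, A6=7.075
Highest average = 15.725 → A4.

maximax → A6; laplace → A4 (disagree)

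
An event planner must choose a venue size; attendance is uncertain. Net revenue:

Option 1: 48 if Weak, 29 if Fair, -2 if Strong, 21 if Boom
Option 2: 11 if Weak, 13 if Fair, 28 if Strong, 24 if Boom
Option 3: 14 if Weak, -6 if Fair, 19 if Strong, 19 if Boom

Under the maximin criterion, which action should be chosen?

Option 2

Row minima: Option 1=-2, Option 2=11, Option 3=-6
Best worst-case = 11 → Option 2.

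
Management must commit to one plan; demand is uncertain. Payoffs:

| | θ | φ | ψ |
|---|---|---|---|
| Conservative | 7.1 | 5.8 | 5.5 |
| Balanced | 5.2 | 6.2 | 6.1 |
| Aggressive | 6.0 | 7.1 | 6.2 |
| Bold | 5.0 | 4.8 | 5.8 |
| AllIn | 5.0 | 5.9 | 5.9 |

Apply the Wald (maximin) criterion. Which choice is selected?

Row minima: Conservative=5.5, Balanced=5.2, Aggressive=6.0, Bold=4.8, AllIn=5.0
Best worst-case = 6.0 → Aggressive.

Aggressive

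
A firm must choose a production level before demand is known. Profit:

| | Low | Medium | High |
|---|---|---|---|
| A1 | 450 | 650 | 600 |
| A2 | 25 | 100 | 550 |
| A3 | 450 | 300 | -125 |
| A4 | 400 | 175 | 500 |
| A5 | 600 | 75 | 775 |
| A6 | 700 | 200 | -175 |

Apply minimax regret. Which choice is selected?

A1

Column bests: Low=700, Medium=650, High=775.
A1 regrets: 250, 0, 175 → max 250
A2 regrets: 675, 550, 225 → max 675
A3 regrets: 250, 350, 900 → max 900
A4 regrets: 300, 475, 275 → max 475
A5 regrets: 100, 575, 0 → max 575
A6 regrets: 0, 450, 950 → max 950
Smallest max regret = 250 → A1.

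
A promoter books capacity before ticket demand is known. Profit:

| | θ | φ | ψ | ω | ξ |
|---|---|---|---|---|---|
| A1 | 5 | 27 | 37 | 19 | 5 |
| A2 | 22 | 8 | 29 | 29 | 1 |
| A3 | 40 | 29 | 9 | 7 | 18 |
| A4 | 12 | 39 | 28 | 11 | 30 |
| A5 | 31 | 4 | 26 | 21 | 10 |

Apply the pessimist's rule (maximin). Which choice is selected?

Row minima: A1=5, A2=1, A3=7, A4=11, A5=4
Best worst-case = 11 → A4.

A4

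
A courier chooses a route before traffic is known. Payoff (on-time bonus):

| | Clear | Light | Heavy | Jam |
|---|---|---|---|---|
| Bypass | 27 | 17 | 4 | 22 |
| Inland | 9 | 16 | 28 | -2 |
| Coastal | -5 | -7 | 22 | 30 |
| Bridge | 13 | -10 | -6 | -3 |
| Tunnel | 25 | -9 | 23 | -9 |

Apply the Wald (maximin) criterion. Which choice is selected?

Row minima: Bypass=4, Inland=-2, Coastal=-7, Bridge=-10, Tunnel=-9
Best worst-case = 4 → Bypass.

Bypass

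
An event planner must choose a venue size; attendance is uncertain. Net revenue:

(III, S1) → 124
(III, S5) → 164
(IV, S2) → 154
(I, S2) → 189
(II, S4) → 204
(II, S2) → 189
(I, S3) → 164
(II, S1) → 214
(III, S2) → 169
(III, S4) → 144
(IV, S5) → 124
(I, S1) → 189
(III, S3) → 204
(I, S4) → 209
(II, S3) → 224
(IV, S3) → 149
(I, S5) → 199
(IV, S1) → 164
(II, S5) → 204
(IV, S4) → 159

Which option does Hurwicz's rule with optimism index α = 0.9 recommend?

II

I: 0.9·209 + 0.1·164 = 204.5
II: 0.9·224 + 0.1·189 = 220.5
III: 0.9·204 + 0.1·124 = 196
IV: 0.9·164 + 0.1·124 = 160
Highest Hurwicz score = 220.5 → II.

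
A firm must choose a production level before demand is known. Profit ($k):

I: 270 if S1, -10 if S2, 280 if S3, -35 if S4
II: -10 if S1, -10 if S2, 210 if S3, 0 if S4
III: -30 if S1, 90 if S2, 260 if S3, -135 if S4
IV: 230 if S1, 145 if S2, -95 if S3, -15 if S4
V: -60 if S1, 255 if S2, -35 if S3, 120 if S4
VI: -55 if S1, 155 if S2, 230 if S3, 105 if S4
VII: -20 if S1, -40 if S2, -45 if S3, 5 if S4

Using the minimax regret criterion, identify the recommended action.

I

Column bests: S1=270, S2=255, S3=280, S4=120.
I regrets: 0, 265, 0, 155 → max 265
II regrets: 280, 265, 70, 120 → max 280
III regrets: 300, 165, 20, 255 → max 300
IV regrets: 40, 110, 375, 135 → max 375
V regrets: 330, 0, 315, 0 → max 330
VI regrets: 325, 100, 50, 15 → max 325
VII regrets: 290, 295, 325, 115 → max 325
Smallest max regret = 265 → I.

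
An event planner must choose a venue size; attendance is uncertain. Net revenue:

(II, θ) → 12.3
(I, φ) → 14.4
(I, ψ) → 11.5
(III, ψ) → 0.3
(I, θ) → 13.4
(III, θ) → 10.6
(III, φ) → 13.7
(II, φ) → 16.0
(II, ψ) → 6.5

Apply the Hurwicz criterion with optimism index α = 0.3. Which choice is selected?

I

I: 0.3·14.4 + 0.7·11.5 = 12.37
II: 0.3·16.0 + 0.7·6.5 = 9.35
III: 0.3·13.7 + 0.7·0.3 = 4.32
Highest Hurwicz score = 12.37 → I.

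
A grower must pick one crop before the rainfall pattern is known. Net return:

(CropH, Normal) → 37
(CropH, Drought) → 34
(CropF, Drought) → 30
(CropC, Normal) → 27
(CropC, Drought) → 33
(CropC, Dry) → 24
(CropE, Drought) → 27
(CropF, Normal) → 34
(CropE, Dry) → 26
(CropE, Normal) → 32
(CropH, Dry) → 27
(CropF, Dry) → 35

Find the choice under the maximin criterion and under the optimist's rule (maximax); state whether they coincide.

maximin → CropF; maximax → CropH (disagree)

Row minima: CropF=30, CropE=26, CropC=24, CropH=27
Best worst-case = 30 → CropF.
Row maxima: CropF=35, CropE=32, CropC=33, CropH=37
Best best-case = 37 → CropH.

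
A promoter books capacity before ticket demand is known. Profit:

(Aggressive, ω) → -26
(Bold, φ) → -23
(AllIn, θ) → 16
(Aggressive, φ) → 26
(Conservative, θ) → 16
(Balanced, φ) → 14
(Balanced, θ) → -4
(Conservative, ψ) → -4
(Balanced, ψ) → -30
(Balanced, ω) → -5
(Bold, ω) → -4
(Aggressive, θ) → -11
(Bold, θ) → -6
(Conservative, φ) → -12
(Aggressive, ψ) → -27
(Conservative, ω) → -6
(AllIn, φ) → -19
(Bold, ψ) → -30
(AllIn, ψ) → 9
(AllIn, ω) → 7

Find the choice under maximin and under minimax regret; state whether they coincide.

Row minima: Conservative=-12, Balanced=-30, Aggressive=-27, Bold=-30, AllIn=-19
Best worst-case = -12 → Conservative.
Column bests: θ=16, φ=26, ψ=9, ω=7.
Conservative regrets: 0, 38, 13, 13 → max 38
Balanced regrets: 20, 12, 39, 12 → max 39
Aggressive regrets: 27, 0, 36, 33 → max 36
Bold regrets: 22, 49, 39, 11 → max 49
AllIn regrets: 0, 45, 0, 0 → max 45
Smallest max regret = 36 → Aggressive.

maximin → Conservative; minimax regret → Aggressive (disagree)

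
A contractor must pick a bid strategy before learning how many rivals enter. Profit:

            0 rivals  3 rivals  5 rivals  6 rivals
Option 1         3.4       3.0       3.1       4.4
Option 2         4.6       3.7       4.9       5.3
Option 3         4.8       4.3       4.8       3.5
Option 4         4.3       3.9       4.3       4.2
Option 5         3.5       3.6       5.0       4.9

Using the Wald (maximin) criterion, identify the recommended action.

Row minima: Option 1=3.0, Option 2=3.7, Option 3=3.5, Option 4=3.9, Option 5=3.5
Best worst-case = 3.9 → Option 4.

Option 4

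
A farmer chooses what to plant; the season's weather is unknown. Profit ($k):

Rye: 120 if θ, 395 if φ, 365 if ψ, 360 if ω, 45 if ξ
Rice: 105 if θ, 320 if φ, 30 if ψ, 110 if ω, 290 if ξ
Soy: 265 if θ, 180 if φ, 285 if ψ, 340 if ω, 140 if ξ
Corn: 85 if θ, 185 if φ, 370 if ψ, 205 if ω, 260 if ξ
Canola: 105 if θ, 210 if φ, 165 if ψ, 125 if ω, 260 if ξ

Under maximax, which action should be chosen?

Rye

Row maxima: Rye=395, Rice=320, Soy=340, Corn=370, Canola=260
Best best-case = 395 → Rye.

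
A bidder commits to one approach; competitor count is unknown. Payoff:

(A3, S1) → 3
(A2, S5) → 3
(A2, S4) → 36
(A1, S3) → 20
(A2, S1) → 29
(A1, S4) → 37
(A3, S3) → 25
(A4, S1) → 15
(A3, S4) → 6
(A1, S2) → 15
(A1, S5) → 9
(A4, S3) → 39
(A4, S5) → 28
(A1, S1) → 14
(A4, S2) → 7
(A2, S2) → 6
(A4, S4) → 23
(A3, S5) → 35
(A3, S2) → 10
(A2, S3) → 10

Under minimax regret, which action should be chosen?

Column bests: S1=29, S2=15, S3=39, S4=37, S5=35.
A1 regrets: 15, 0, 19, 0, 26 → max 26
A2 regrets: 0, 9, 29, 1, 32 → max 32
A3 regrets: 26, 5, 14, 31, 0 → max 31
A4 regrets: 14, 8, 0, 14, 7 → max 14
Smallest max regret = 14 → A4.

A4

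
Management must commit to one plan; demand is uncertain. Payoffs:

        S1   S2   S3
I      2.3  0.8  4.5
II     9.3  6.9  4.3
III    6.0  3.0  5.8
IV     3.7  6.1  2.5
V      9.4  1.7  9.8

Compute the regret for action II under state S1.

0.1

Best payoff under S1 is 9.4.
Regret = 9.4 − 9.3 = 0.1.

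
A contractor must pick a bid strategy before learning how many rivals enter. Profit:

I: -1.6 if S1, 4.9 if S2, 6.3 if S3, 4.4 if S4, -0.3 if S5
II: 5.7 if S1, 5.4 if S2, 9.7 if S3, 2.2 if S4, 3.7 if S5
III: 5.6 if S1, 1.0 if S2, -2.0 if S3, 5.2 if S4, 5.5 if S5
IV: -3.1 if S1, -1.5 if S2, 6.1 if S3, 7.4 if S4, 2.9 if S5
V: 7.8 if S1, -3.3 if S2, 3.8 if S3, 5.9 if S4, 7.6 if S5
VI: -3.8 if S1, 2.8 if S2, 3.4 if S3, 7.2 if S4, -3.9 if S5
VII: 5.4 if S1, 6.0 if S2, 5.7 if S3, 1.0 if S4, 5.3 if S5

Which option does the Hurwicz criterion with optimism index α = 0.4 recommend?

II

I: 0.4·6.3 + 0.6·(-1.6) = 1.56
II: 0.4·9.7 + 0.6·2.2 = 5.2
III: 0.4·5.6 + 0.6·(-2.0) = 1.04
IV: 0.4·7.4 + 0.6·(-3.1) = 1.1
V: 0.4·7.8 + 0.6·(-3.3) = 1.14
VI: 0.4·7.2 + 0.6·(-3.9) = 0.54
VII: 0.4·6.0 + 0.6·1.0 = 3
Highest Hurwicz score = 5.2 → II.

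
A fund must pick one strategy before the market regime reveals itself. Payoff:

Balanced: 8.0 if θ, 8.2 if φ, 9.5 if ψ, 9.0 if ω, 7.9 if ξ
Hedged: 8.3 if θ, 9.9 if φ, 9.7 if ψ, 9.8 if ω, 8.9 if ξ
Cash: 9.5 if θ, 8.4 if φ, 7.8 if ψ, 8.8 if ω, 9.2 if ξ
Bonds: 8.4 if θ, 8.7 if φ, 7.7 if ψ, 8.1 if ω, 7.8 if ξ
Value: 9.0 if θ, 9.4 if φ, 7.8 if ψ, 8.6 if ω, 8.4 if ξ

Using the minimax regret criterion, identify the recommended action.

Hedged

Column bests: θ=9.5, φ=9.9, ψ=9.7, ω=9.8, ξ=9.2.
Balanced regrets: 1.5, 1.7, 0.2, 0.8, 1.3 → max 1.7
Hedged regrets: 1.2, 0.0, 0.0, 0.0, 0.3 → max 1.2
Cash regrets: 0.0, 1.5, 1.9, 1.0, 0.0 → max 1.9
Bonds regrets: 1.1, 1.2, 2.0, 1.7, 1.4 → max 2.0
Value regrets: 0.5, 0.5, 1.9, 1.2, 0.8 → max 1.9
Smallest max regret = 1.2 → Hedged.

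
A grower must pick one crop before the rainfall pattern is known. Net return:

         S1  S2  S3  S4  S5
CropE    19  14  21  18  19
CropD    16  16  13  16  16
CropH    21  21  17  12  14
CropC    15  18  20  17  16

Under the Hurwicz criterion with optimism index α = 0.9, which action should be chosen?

CropE

CropE: 0.9·21 + 0.1·14 = 20.3
CropD: 0.9·16 + 0.1·13 = 15.7
CropH: 0.9·21 + 0.1·12 = 20.1
CropC: 0.9·20 + 0.1·15 = 19.5
Highest Hurwicz score = 20.3 → CropE.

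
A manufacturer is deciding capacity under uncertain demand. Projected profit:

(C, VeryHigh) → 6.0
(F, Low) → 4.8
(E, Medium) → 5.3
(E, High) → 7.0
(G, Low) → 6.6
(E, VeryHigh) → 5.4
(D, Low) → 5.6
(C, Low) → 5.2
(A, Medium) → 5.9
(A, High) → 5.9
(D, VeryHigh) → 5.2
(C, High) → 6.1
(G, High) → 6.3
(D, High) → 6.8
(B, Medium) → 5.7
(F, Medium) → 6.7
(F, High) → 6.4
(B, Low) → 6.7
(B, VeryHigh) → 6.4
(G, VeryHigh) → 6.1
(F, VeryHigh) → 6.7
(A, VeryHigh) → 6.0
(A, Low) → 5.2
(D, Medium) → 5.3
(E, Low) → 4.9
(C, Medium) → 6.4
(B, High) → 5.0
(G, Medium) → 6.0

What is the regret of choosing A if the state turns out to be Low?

1.5

Best payoff under Low is 6.7.
Regret = 6.7 − 5.2 = 1.5.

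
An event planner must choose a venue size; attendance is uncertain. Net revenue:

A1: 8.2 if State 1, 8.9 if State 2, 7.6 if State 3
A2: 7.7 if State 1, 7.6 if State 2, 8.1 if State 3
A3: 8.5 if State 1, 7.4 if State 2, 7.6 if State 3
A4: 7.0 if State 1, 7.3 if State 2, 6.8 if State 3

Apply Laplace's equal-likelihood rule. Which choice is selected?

A1

Row averages: A1=247/30, A2=7.8, A3=47/6, A4=211/30
Highest average = 247/30 → A1.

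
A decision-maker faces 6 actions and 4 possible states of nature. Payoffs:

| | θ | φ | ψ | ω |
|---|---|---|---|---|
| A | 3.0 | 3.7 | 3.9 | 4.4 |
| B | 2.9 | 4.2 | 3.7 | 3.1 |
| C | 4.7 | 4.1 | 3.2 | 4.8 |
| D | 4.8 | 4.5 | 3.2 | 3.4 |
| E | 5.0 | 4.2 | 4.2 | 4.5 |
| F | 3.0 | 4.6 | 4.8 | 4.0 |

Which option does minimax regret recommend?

E

Column bests: θ=5.0, φ=4.6, ψ=4.8, ω=4.8.
A regrets: 2.0, 0.9, 0.9, 0.4 → max 2.0
B regrets: 2.1, 0.4, 1.1, 1.7 → max 2.1
C regrets: 0.3, 0.5, 1.6, 0.0 → max 1.6
D regrets: 0.2, 0.1, 1.6, 1.4 → max 1.6
E regrets: 0.0, 0.4, 0.6, 0.3 → max 0.6
F regrets: 2.0, 0.0, 0.0, 0.8 → max 2.0
Smallest max regret = 0.6 → E.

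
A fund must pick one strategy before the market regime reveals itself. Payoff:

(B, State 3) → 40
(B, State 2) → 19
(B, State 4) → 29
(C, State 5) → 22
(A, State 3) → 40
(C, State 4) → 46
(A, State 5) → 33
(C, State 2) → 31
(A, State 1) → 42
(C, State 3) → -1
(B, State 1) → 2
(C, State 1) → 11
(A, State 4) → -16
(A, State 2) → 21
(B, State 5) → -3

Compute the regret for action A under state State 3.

Best payoff under State 3 is 40.
Regret = 40 − 40 = 0.

0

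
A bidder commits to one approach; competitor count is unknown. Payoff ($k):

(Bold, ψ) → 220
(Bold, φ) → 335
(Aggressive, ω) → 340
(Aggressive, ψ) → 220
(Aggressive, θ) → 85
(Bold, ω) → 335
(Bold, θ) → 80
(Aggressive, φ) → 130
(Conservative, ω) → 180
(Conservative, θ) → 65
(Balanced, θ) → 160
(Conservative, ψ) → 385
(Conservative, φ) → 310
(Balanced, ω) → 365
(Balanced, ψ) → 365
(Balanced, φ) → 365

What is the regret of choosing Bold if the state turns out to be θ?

Best payoff under θ is 160.
Regret = 160 − 80 = 80.

80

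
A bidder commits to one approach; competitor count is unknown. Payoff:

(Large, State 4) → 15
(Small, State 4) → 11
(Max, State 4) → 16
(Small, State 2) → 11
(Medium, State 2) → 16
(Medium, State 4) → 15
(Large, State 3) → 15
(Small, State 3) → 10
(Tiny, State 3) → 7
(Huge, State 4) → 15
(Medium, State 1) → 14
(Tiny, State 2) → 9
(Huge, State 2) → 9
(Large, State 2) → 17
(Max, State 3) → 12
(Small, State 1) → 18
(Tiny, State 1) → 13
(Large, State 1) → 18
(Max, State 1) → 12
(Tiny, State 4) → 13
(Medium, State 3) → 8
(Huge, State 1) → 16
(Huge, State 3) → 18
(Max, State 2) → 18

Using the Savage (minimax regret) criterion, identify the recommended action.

Large

Column bests: State 1=18, State 2=18, State 3=18, State 4=16.
Tiny regrets: 5, 9, 11, 3 → max 11
Small regrets: 0, 7, 8, 5 → max 8
Medium regrets: 4, 2, 10, 1 → max 10
Large regrets: 0, 1, 3, 1 → max 3
Huge regrets: 2, 9, 0, 1 → max 9
Max regrets: 6, 0, 6, 0 → max 6
Smallest max regret = 3 → Large.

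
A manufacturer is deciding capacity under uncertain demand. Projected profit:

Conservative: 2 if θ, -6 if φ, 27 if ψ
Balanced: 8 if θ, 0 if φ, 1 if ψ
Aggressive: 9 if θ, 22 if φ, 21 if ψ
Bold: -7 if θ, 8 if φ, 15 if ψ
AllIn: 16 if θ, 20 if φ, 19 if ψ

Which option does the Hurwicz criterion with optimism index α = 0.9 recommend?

Conservative

Conservative: 0.9·27 + 0.1·(-6) = 23.7
Balanced: 0.9·8 + 0.1·0 = 7.2
Aggressive: 0.9·22 + 0.1·9 = 20.7
Bold: 0.9·15 + 0.1·(-7) = 12.8
AllIn: 0.9·20 + 0.1·16 = 19.6
Highest Hurwicz score = 23.7 → Conservative.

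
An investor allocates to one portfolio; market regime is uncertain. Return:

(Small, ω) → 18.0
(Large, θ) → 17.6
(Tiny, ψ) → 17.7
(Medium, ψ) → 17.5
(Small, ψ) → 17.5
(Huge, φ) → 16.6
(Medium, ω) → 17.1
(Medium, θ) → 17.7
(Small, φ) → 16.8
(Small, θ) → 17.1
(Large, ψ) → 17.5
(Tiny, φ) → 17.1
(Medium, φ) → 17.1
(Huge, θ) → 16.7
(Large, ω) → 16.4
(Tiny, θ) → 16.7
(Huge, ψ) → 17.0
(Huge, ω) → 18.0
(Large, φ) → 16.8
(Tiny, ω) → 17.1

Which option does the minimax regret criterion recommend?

Small

Column bests: θ=17.7, φ=17.1, ψ=17.7, ω=18.0.
Tiny regrets: 1.0, 0.0, 0.0, 0.9 → max 1.0
Small regrets: 0.6, 0.3, 0.2, 0.0 → max 0.6
Medium regrets: 0.0, 0.0, 0.2, 0.9 → max 0.9
Large regrets: 0.1, 0.3, 0.2, 1.6 → max 1.6
Huge regrets: 1.0, 0.5, 0.7, 0.0 → max 1.0
Smallest max regret = 0.6 → Small.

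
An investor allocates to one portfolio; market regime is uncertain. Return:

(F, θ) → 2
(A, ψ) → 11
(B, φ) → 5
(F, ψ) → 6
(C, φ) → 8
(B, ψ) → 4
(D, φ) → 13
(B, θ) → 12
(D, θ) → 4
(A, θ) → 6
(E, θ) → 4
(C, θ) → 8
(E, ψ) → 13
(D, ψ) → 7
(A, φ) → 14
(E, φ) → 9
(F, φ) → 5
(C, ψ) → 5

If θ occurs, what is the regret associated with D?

Best payoff under θ is 12.
Regret = 12 − 4 = 8.

8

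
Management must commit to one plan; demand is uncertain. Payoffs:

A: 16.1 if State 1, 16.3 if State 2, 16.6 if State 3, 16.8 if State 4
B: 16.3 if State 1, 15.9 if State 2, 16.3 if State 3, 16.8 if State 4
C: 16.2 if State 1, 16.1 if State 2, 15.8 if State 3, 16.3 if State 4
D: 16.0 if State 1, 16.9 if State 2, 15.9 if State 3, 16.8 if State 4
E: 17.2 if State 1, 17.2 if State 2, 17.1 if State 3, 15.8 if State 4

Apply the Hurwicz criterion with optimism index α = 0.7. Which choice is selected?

E

A: 0.7·16.8 + 0.3·16.1 = 16.59
B: 0.7·16.8 + 0.3·15.9 = 16.53
C: 0.7·16.3 + 0.3·15.8 = 16.15
D: 0.7·16.9 + 0.3·15.9 = 16.6
E: 0.7·17.2 + 0.3·15.8 = 16.78
Highest Hurwicz score = 16.78 → E.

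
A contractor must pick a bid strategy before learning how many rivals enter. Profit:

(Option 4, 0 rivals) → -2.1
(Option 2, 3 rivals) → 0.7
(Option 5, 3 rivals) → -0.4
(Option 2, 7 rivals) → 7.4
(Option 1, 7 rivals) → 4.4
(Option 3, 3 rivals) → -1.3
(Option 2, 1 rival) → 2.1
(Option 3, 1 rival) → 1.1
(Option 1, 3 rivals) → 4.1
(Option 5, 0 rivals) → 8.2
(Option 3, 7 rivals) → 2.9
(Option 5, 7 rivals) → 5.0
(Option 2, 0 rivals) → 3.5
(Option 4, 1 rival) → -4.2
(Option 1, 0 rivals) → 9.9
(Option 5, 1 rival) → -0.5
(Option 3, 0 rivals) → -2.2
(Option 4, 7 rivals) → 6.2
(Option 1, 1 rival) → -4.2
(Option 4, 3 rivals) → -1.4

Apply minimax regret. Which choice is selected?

Option 5

Column bests: 0 rivals=9.9, 1 rival=2.1, 3 rivals=4.1, 7 rivals=7.4.
Option 1 regrets: 0.0, 6.3, 0.0, 3.0 → max 6.3
Option 2 regrets: 6.4, 0.0, 3.4, 0.0 → max 6.4
Option 3 regrets: 12.1, 1.0, 5.4, 4.5 → max 12.1
Option 4 regrets: 12.0, 6.3, 5.5, 1.2 → max 12.0
Option 5 regrets: 1.7, 2.6, 4.5, 2.4 → max 4.5
Smallest max regret = 4.5 → Option 5.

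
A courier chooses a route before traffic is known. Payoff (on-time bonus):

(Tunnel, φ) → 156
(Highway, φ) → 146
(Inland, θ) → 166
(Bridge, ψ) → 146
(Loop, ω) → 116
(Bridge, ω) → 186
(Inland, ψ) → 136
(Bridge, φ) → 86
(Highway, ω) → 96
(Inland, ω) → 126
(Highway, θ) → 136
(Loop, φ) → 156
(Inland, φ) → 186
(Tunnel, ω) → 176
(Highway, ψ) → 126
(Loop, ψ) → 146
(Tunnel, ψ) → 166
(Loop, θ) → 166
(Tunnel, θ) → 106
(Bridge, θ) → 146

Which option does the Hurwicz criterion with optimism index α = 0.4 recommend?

Highway: 0.4·146 + 0.6·96 = 116
Loop: 0.4·166 + 0.6·116 = 136
Bridge: 0.4·186 + 0.6·86 = 126
Inland: 0.4·186 + 0.6·126 = 150
Tunnel: 0.4·176 + 0.6·106 = 134
Highest Hurwicz score = 150 → Inland.

Inland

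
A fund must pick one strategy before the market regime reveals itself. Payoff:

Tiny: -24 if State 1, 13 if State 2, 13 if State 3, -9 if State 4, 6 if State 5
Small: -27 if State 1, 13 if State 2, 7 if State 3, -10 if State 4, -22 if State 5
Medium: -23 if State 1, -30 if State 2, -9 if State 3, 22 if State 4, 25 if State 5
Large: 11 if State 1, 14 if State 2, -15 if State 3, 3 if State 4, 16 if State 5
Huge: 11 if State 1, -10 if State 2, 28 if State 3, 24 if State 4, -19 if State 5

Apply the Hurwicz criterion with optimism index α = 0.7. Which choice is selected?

Huge

Tiny: 0.7·13 + 0.3·(-24) = 1.9
Small: 0.7·13 + 0.3·(-27) = 1
Medium: 0.7·25 + 0.3·(-30) = 8.5
Large: 0.7·16 + 0.3·(-15) = 6.7
Huge: 0.7·28 + 0.3·(-19) = 13.9
Highest Hurwicz score = 13.9 → Huge.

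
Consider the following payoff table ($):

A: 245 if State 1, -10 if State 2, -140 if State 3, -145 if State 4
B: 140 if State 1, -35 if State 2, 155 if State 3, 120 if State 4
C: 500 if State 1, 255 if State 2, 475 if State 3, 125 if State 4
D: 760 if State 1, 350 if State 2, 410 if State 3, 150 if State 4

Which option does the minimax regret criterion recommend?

D

Column bests: State 1=760, State 2=350, State 3=475, State 4=150.
A regrets: 515, 360, 615, 295 → max 615
B regrets: 620, 385, 320, 30 → max 620
C regrets: 260, 95, 0, 25 → max 260
D regrets: 0, 0, 65, 0 → max 65
Smallest max regret = 65 → D.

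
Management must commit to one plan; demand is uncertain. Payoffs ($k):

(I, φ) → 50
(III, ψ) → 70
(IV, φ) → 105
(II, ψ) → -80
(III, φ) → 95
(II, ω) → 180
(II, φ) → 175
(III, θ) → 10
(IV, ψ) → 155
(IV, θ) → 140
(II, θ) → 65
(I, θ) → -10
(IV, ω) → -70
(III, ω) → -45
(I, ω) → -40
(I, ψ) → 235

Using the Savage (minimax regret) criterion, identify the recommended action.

I

Column bests: θ=140, φ=175, ψ=235, ω=180.
I regrets: 150, 125, 0, 220 → max 220
II regrets: 75, 0, 315, 0 → max 315
III regrets: 130, 80, 165, 225 → max 225
IV regrets: 0, 70, 80, 250 → max 250
Smallest max regret = 220 → I.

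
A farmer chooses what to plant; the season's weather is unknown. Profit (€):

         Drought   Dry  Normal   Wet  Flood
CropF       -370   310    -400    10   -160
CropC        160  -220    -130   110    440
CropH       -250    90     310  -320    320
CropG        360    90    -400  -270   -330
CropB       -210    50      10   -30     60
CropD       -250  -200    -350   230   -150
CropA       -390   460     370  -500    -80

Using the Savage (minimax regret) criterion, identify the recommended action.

Column bests: Drought=360, Dry=460, Normal=370, Wet=230, Flood=440.
CropF regrets: 730, 150, 770, 220, 600 → max 770
CropC regrets: 200, 680, 500, 120, 0 → max 680
CropH regrets: 610, 370, 60, 550, 120 → max 610
CropG regrets: 0, 370, 770, 500, 770 → max 770
CropB regrets: 570, 410, 360, 260, 380 → max 570
CropD regrets: 610, 660, 720, 0, 590 → max 720
CropA regrets: 750, 0, 0, 730, 520 → max 750
Smallest max regret = 570 → CropB.

CropB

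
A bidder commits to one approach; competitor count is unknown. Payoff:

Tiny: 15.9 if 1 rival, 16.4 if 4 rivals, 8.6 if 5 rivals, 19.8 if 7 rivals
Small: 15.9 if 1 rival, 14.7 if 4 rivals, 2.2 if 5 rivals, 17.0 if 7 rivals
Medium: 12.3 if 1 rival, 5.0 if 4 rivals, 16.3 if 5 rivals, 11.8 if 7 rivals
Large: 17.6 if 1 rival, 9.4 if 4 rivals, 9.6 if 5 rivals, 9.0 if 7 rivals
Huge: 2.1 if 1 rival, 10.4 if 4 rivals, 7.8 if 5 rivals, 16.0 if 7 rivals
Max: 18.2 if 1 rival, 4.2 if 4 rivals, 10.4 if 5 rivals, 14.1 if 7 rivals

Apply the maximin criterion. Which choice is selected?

Row minima: Tiny=8.6, Small=2.2, Medium=5.0, Large=9.0, Huge=2.1, Max=4.2
Best worst-case = 9.0 → Large.

Large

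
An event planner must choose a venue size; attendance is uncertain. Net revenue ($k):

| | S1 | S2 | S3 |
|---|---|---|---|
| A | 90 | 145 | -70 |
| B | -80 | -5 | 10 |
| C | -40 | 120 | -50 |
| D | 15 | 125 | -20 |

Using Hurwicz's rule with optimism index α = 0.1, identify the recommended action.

A: 0.1·145 + 0.9·(-70) = -48.5
B: 0.1·10 + 0.9·(-80) = -71
C: 0.1·120 + 0.9·(-50) = -33
D: 0.1·125 + 0.9·(-20) = -5.5
Highest Hurwicz score = -5.5 → D.

D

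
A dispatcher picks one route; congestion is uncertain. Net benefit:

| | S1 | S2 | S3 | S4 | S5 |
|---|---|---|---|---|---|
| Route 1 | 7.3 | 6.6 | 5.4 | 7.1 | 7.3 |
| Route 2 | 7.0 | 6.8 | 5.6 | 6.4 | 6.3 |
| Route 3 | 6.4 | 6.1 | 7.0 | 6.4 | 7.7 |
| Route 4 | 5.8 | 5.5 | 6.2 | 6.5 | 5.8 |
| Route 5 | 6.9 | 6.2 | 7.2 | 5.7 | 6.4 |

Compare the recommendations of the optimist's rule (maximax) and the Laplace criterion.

maximax → Route 3; laplace → Route 1 (disagree)

Row maxima: Route 1=7.3, Route 2=7.0, Route 3=7.7, Route 4=6.5, Route 5=7.2
Best best-case = 7.7 → Route 3.
Row averages: Route 1=6.74, Route 2=6.42, Route 3=6.72, Route 4=5.96, Route 5=6.48
Highest average = 6.74 → Route 1.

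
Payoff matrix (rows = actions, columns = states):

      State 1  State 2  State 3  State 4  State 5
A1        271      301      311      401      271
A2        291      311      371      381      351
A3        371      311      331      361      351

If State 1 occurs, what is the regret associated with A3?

Best payoff under State 1 is 371.
Regret = 371 − 371 = 0.

0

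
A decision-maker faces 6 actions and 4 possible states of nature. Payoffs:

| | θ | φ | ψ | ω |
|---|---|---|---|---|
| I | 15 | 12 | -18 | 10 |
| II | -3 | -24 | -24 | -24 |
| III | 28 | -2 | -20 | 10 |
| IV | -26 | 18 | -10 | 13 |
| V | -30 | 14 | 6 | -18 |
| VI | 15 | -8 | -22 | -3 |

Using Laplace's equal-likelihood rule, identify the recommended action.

Row averages: I=4.75, II=-18.75, III=4, IV=-1.25, V=-7, VI=-4.5
Highest average = 4.75 → I.

I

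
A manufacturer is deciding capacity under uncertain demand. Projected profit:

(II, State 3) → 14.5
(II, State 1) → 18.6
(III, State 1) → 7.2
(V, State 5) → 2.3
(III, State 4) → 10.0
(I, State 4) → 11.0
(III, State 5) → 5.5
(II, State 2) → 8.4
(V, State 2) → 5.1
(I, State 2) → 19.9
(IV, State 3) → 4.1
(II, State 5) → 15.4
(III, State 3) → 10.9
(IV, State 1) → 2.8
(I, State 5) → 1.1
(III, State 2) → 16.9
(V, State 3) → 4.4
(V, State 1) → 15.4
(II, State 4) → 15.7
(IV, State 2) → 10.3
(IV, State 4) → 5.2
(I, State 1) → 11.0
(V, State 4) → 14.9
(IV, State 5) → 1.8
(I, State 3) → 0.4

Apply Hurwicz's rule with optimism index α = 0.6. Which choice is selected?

II

I: 0.6·19.9 + 0.4·0.4 = 12.1
II: 0.6·18.6 + 0.4·8.4 = 14.52
III: 0.6·16.9 + 0.4·5.5 = 12.34
IV: 0.6·10.3 + 0.4·1.8 = 6.9
V: 0.6·15.4 + 0.4·2.3 = 10.16
Highest Hurwicz score = 14.52 → II.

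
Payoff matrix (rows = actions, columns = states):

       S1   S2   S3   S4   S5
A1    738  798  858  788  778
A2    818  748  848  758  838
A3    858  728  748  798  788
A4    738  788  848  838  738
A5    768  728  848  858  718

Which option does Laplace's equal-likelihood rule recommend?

A2

Row averages: A1=792, A2=802, A3=784, A4=790, A5=784
Highest average = 802 → A2.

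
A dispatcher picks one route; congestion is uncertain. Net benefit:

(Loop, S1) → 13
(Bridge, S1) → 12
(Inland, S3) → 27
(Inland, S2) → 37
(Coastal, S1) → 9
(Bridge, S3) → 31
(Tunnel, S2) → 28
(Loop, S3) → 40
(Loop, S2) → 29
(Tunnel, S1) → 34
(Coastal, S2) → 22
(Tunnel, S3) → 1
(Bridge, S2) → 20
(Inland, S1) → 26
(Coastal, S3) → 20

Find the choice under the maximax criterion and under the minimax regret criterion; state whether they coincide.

Row maxima: Loop=40, Coastal=22, Bridge=31, Inland=37, Tunnel=34
Best best-case = 40 → Loop.
Column bests: S1=34, S2=37, S3=40.
Loop regrets: 21, 8, 0 → max 21
Coastal regrets: 25, 15, 20 → max 25
Bridge regrets: 22, 17, 9 → max 22
Inland regrets: 8, 0, 13 → max 13
Tunnel regrets: 0, 9, 39 → max 39
Smallest max regret = 13 → Inland.

maximax → Loop; minimax regret → Inland (disagree)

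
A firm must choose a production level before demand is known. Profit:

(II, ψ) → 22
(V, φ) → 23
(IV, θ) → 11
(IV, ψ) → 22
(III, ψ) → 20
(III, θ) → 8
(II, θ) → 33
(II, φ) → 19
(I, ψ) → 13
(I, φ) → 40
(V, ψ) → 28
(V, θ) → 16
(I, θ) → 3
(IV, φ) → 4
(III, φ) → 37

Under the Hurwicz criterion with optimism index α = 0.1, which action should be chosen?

II

I: 0.1·40 + 0.9·3 = 6.7
II: 0.1·33 + 0.9·19 = 20.4
III: 0.1·37 + 0.9·8 = 10.9
IV: 0.1·22 + 0.9·4 = 5.8
V: 0.1·28 + 0.9·16 = 17.2
Highest Hurwicz score = 20.4 → II.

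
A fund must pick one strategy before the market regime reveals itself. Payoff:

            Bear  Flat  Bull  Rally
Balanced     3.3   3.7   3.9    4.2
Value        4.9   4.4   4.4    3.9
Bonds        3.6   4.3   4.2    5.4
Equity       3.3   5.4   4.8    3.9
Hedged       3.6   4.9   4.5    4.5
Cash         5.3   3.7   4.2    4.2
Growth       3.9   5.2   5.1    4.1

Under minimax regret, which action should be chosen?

Column bests: Bear=5.3, Flat=5.4, Bull=5.1, Rally=5.4.
Balanced regrets: 2.0, 1.7, 1.2, 1.2 → max 2.0
Value regrets: 0.4, 1.0, 0.7, 1.5 → max 1.5
Bonds regrets: 1.7, 1.1, 0.9, 0.0 → max 1.7
Equity regrets: 2.0, 0.0, 0.3, 1.5 → max 2.0
Hedged regrets: 1.7, 0.5, 0.6, 0.9 → max 1.7
Cash regrets: 0.0, 1.7, 0.9, 1.2 → max 1.7
Growth regrets: 1.4, 0.2, 0.0, 1.3 → max 1.4
Smallest max regret = 1.4 → Growth.

Growth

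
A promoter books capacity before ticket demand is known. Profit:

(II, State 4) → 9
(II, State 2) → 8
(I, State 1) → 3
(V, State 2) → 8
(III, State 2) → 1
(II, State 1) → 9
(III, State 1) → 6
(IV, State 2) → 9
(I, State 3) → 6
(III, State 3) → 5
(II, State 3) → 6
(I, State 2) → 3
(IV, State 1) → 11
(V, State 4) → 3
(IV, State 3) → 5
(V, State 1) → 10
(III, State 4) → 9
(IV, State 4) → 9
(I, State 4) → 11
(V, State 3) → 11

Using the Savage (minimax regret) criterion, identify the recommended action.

Column bests: State 1=11, State 2=9, State 3=11, State 4=11.
I regrets: 8, 6, 5, 0 → max 8
II regrets: 2, 1, 5, 2 → max 5
III regrets: 5, 8, 6, 2 → max 8
IV regrets: 0, 0, 6, 2 → max 6
V regrets: 1, 1, 0, 8 → max 8
Smallest max regret = 5 → II.

II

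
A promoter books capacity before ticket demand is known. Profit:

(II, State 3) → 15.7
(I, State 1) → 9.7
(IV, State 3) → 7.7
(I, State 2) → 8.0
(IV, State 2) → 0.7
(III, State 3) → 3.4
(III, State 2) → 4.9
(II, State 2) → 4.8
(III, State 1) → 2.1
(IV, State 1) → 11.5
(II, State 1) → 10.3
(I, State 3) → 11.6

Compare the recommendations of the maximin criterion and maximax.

Row minima: I=8.0, II=4.8, III=2.1, IV=0.7
Best worst-case = 8.0 → I.
Row maxima: I=11.6, II=15.7, III=4.9, IV=11.5
Best best-case = 15.7 → II.

maximin → I; maximax → II (disagree)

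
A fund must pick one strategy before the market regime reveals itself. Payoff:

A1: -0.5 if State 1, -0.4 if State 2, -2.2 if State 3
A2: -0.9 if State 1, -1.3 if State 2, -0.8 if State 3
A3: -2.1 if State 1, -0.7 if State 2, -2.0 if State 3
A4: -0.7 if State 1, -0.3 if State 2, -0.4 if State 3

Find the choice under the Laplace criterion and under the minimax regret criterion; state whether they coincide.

Row averages: A1=-31/30, A2=-1, A3=-1.6, A4=-7/15
Highest average = -7/15 → A4.
Column bests: State 1=-0.5, State 2=-0.3, State 3=-0.4.
A1 regrets: 0.0, 0.1, 1.8 → max 1.8
A2 regrets: 0.4, 1.0, 0.4 → max 1.0
A3 regrets: 1.6, 0.4, 1.6 → max 1.6
A4 regrets: 0.2, 0.0, 0.0 → max 0.2
Smallest max regret = 0.2 → A4.

laplace → A4; minimax regret → A4 (agree)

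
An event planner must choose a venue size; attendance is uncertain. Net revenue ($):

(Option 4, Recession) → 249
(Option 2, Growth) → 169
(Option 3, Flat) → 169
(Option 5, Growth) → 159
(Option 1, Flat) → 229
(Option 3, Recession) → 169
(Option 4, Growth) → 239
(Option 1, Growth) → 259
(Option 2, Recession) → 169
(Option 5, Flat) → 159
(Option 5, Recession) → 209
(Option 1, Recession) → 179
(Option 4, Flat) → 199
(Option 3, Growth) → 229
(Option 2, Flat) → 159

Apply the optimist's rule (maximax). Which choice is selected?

Option 1

Row maxima: Option 1=259, Option 2=169, Option 3=229, Option 4=249, Option 5=209
Best best-case = 259 → Option 1.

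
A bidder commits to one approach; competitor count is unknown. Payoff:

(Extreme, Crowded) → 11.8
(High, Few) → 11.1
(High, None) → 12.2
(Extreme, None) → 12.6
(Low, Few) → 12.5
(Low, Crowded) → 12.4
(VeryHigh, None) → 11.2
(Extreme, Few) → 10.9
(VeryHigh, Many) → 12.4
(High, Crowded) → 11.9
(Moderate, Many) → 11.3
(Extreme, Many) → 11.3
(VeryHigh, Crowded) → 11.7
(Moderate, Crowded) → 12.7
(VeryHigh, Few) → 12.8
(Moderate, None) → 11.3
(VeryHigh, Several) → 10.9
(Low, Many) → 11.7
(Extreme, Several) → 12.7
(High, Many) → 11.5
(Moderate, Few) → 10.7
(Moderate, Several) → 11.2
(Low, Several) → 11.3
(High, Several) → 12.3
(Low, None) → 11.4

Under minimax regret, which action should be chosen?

Column bests: None=12.6, Few=12.8, Several=12.7, Many=12.4, Crowded=12.7.
Low regrets: 1.2, 0.3, 1.4, 0.7, 0.3 → max 1.4
Moderate regrets: 1.3, 2.1, 1.5, 1.1, 0.0 → max 2.1
High regrets: 0.4, 1.7, 0.4, 0.9, 0.8 → max 1.7
VeryHigh regrets: 1.4, 0.0, 1.8, 0.0, 1.0 → max 1.8
Extreme regrets: 0.0, 1.9, 0.0, 1.1, 0.9 → max 1.9
Smallest max regret = 1.4 → Low.

Low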